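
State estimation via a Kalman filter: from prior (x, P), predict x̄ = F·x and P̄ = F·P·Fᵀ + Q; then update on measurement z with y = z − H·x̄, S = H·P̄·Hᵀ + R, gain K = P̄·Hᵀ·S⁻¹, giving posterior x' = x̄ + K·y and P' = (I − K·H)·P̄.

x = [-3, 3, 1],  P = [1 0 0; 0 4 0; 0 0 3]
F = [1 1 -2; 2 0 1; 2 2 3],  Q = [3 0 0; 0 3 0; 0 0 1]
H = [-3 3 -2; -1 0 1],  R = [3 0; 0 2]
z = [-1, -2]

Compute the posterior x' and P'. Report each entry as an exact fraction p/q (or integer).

x' = [-59526/23981, -137454/23981, -102854/23981]
P' = [58612/23981 84592/23981 45228/23981; 84592/23981 147941/23981 93546/23981; 45228/23981 93546/23981 78666/23981]

x̄ = F·x = [-2, -5, 3]
P̄ = F·P·Fᵀ + Q = [20 -4 -8; -4 10 13; -8 13 48]
y = z − H·x̄ = [14, -7]
S = H·P̄·Hᵀ + R = [285 23; 23 86]
K = P̄·Hᵀ·S⁻¹ = [-4172/23981 -6692/23981; 985/23981 4477/23981; -4126/23981 16719/23981]
x' = x̄ + K·y = [-59526/23981, -137454/23981, -102854/23981]
P' = (I − K·H)·P̄ = [58612/23981 84592/23981 45228/23981; 84592/23981 147941/23981 93546/23981; 45228/23981 93546/23981 78666/23981]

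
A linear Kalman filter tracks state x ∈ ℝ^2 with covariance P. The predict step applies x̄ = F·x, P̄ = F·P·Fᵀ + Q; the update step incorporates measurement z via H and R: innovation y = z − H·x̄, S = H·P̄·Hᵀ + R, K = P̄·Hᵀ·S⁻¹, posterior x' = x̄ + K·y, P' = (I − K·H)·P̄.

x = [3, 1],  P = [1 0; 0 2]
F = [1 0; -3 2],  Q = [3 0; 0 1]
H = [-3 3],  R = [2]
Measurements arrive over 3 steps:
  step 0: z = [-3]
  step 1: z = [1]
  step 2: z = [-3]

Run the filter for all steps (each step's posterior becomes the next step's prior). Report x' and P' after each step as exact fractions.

step 0: x̄ = F·x = [3, -7]
step 0: P̄ = F·P·Fᵀ + Q = [4 -3; -3 18]
step 0: y = z − H·x̄ = [27]
step 0: S = H·P̄·Hᵀ + R = [254]
step 0: K = P̄·Hᵀ·S⁻¹ = [-21/254; 63/254]
step 0: x' = x̄ + K·y = [195/254, -77/254]
step 0: P' = (I − K·H)·P̄ = [575/254 561/254; 561/254 603/254]
step 1: x̄ = F·x = [195/254, -739/254]
step 1: P̄ = F·P·Fᵀ + Q = [1337/254 -603/254; -603/254 1109/254]
step 1: y = z − H·x̄ = [1528/127]
step 1: S = H·P̄·Hᵀ + R = [16688/127]
step 1: K = P̄·Hᵀ·S⁻¹ = [-1455/8344; 321/2086]
step 1: x' = x̄ + K·y = [-2775/2086, -2207/2086]
step 1: P' = (I − K·H)·P̄ = [5291/4172 2403/2086; 2403/2086 2617/2086]
step 2: x̄ = F·x = [-2775/2086, 3911/2086]
step 2: P̄ = F·P·Fᵀ + Q = [17807/4172 -6261/4172; -6261/4172 15055/4172]
step 2: y = z − H·x̄ = [-13158/1043]
step 2: S = H·P̄·Hᵀ + R = [104200/1043]
step 2: K = P̄·Hᵀ·S⁻¹ = [-18051/104200; 15987/104200]
step 2: x' = x̄ + K·y = [44553/52100, -3161/52100]
step 2: P' = (I − K·H)·P̄ = [132343/104200 120309/104200; 120309/104200 130967/104200]

step 0: x' = [195/254, -77/254], P' = [575/254 561/254; 561/254 603/254]
step 1: x' = [-2775/2086, -2207/2086], P' = [5291/4172 2403/2086; 2403/2086 2617/2086]
step 2: x' = [44553/52100, -3161/52100], P' = [132343/104200 120309/104200; 120309/104200 130967/104200]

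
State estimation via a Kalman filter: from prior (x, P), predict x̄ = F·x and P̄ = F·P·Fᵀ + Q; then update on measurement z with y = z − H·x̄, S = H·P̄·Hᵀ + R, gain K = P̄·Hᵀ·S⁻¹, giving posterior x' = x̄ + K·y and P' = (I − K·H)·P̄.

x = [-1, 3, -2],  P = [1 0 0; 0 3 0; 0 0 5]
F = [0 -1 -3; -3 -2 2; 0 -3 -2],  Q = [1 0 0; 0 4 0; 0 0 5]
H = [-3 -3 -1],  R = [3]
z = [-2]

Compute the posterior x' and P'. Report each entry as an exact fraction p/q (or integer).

x̄ = F·x = [3, -7, -5]
P̄ = F·P·Fᵀ + Q = [49 -24 39; -24 45 -2; 39 -2 52]
y = z − H·x̄ = [-19]
S = H·P̄·Hᵀ + R = [691]
K = P̄·Hᵀ·S⁻¹ = [-114/691; -61/691; -163/691]
x' = x̄ + K·y = [4239/691, -3678/691, -358/691]
P' = (I − K·H)·P̄ = [20863/691 -23538/691 8367/691; -23538/691 27374/691 -11325/691; 8367/691 -11325/691 9363/691]

x' = [4239/691, -3678/691, -358/691]
P' = [20863/691 -23538/691 8367/691; -23538/691 27374/691 -11325/691; 8367/691 -11325/691 9363/691]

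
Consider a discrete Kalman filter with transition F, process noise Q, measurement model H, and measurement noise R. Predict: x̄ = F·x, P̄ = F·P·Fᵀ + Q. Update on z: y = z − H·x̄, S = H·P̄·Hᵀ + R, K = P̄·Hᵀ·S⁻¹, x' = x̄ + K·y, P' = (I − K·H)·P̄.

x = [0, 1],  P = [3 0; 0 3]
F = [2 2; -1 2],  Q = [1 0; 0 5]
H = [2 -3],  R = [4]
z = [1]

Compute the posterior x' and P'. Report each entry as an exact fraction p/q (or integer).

x' = [130/53, 70/53]
P' = [1069/53 702/53; 702/53 484/53]

x̄ = F·x = [2, 2]
P̄ = F·P·Fᵀ + Q = [25 6; 6 20]
y = z − H·x̄ = [3]
S = H·P̄·Hᵀ + R = [212]
K = P̄·Hᵀ·S⁻¹ = [8/53; -12/53]
x' = x̄ + K·y = [130/53, 70/53]
P' = (I − K·H)·P̄ = [1069/53 702/53; 702/53 484/53]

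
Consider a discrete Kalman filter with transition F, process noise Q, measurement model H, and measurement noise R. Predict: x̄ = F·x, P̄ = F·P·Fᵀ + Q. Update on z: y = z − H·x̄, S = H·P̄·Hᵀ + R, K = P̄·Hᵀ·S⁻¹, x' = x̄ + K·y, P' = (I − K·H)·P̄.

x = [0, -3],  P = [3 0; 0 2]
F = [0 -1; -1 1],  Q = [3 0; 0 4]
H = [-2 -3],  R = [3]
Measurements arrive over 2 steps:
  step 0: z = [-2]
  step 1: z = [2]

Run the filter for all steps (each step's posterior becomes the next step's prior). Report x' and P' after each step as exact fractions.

step 0: x̄ = F·x = [3, -3]
step 0: P̄ = F·P·Fᵀ + Q = [5 -2; -2 9]
step 0: y = z − H·x̄ = [-5]
step 0: S = H·P̄·Hᵀ + R = [80]
step 0: K = P̄·Hᵀ·S⁻¹ = [-1/20; -23/80]
step 0: x' = x̄ + K·y = [13/4, -25/16]
step 0: P' = (I − K·H)·P̄ = [24/5 -63/20; -63/20 191/80]
step 1: x̄ = F·x = [25/16, -77/16]
step 1: P̄ = F·P·Fᵀ + Q = [431/80 -443/80; -443/80 1399/80]
step 1: y = z − H·x̄ = [-149/16]
step 1: S = H·P̄·Hᵀ + R = [9239/80]
step 1: K = P̄·Hᵀ·S⁻¹ = [467/9239; -3311/9239]
step 1: x' = x̄ + K·y = [10087/9239, -13629/9239]
step 1: P' = (I − K·H)·P̄ = [47049/9239 -31833/9239; -31833/9239 24533/9239]

step 0: x' = [13/4, -25/16], P' = [24/5 -63/20; -63/20 191/80]
step 1: x' = [10087/9239, -13629/9239], P' = [47049/9239 -31833/9239; -31833/9239 24533/9239]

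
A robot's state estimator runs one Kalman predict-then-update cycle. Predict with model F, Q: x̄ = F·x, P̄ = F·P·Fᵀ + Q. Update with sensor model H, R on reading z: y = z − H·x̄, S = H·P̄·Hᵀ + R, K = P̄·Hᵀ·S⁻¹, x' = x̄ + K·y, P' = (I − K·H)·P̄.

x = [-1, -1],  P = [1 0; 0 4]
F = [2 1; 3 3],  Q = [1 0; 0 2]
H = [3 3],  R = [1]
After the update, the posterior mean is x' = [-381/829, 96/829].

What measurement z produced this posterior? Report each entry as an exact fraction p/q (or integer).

x̄ = F·x = [-3, -6]
P̄ = F·P·Fᵀ + Q = [9 18; 18 47]
S = H·P̄·Hᵀ + R = [829]
K = P̄·Hᵀ·S⁻¹ = [81/829; 195/829]
x' − x̄ = [2106/829, 5070/829] = K·y
y = (KᵀK)⁻¹·Kᵀ·(x' − x̄) = [26]
z = y + H·x̄ = [26] + [-27] = [-1]

z = [-1]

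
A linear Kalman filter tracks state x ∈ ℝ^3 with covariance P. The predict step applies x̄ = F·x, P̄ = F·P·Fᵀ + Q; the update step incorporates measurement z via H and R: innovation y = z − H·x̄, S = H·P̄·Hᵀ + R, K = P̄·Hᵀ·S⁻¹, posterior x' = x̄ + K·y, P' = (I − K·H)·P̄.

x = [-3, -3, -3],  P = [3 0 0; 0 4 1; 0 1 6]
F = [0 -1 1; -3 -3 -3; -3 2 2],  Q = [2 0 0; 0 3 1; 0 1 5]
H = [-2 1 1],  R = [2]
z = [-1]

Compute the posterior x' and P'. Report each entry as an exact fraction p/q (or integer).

x' = [55/18, 221/18, -62/9]
P' = [329/45 313/45 334/45; 313/45 3401/45 -2722/45; 334/45 -2722/45 3404/45]

x̄ = F·x = [0, 27, -3]
P̄ = F·P·Fᵀ + Q = [10 -6 4; -6 138 -44; 4 -44 80]
y = z − H·x̄ = [-25]
S = H·P̄·Hᵀ + R = [180]
K = P̄·Hᵀ·S⁻¹ = [-11/90; 53/90; 7/45]
x' = x̄ + K·y = [55/18, 221/18, -62/9]
P' = (I − K·H)·P̄ = [329/45 313/45 334/45; 313/45 3401/45 -2722/45; 334/45 -2722/45 3404/45]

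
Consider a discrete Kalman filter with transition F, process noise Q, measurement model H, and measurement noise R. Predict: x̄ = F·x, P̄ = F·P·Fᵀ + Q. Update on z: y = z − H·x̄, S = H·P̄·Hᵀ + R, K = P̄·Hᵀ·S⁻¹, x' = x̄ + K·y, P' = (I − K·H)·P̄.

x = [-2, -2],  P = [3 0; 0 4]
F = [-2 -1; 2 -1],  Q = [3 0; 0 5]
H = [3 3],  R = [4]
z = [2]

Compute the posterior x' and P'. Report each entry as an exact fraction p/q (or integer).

x̄ = F·x = [6, -2]
P̄ = F·P·Fᵀ + Q = [19 -8; -8 21]
y = z − H·x̄ = [-10]
S = H·P̄·Hᵀ + R = [220]
K = P̄·Hᵀ·S⁻¹ = [3/20; 39/220]
x' = x̄ + K·y = [9/2, -83/22]
P' = (I − K·H)·P̄ = [281/20 -277/20; -277/20 3099/220]

x' = [9/2, -83/22]
P' = [281/20 -277/20; -277/20 3099/220]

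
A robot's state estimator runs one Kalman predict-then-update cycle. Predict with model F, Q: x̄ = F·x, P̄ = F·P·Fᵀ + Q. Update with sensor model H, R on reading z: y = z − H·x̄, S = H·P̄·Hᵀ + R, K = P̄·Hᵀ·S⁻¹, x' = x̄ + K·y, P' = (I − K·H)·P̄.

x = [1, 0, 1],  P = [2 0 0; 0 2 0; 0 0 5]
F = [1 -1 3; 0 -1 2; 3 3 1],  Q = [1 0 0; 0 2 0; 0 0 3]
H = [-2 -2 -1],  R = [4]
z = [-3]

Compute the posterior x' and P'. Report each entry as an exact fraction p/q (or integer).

x' = [29/52, -3/13, 63/26]
P' = [1759/676 217/169 -2269/338; 217/169 692/169 -1702/169; -2269/338 -1702/169 5755/169]

x̄ = F·x = [4, 2, 4]
P̄ = F·P·Fᵀ + Q = [50 32 15; 32 24 4; 15 4 44]
y = z − H·x̄ = [13]
S = H·P̄·Hᵀ + R = [676]
K = P̄·Hᵀ·S⁻¹ = [-179/676; -29/169; -41/338]
x' = x̄ + K·y = [29/52, -3/13, 63/26]
P' = (I − K·H)·P̄ = [1759/676 217/169 -2269/338; 217/169 692/169 -1702/169; -2269/338 -1702/169 5755/169]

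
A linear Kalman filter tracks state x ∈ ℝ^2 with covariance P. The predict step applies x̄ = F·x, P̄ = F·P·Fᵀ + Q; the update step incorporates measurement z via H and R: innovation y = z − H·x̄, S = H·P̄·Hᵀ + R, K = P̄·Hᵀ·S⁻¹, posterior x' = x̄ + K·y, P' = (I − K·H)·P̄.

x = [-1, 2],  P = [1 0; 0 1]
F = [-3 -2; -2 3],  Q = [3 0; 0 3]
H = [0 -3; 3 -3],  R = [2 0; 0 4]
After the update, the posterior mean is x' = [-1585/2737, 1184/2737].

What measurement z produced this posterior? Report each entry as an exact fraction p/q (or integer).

z = [-1, -3]

x̄ = F·x = [-1, 8]
P̄ = F·P·Fᵀ + Q = [16 0; 0 16]
S = H·P̄·Hᵀ + R = [146 144; 144 292]
K = P̄·Hᵀ·S⁻¹ = [-864/2737 876/2737; -888/2737 -12/2737]
x' − x̄ = [1152/2737, -20712/2737] = K·y
y = (KᵀK)⁻¹·Kᵀ·(x' − x̄) = [23, 24]
z = y + H·x̄ = [23, 24] + [-24, -27] = [-1, -3]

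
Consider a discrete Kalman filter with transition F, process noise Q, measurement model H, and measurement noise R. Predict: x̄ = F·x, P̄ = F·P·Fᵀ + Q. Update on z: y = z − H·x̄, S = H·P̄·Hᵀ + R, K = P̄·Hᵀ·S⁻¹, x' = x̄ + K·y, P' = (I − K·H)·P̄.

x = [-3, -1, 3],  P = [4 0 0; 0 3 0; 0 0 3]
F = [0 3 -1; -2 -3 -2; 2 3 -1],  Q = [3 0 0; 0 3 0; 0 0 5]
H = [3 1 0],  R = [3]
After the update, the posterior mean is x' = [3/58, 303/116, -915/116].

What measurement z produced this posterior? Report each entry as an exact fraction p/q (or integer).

x̄ = F·x = [-6, 3, -12]
P̄ = F·P·Fᵀ + Q = [33 -21 30; -21 58 -37; 30 -37 51]
S = H·P̄·Hᵀ + R = [232]
K = P̄·Hᵀ·S⁻¹ = [39/116; -5/232; 53/232]
x' − x̄ = [351/58, -45/116, 477/116] = K·y
y = (KᵀK)⁻¹·Kᵀ·(x' − x̄) = [18]
z = y + H·x̄ = [18] + [-15] = [3]

z = [3]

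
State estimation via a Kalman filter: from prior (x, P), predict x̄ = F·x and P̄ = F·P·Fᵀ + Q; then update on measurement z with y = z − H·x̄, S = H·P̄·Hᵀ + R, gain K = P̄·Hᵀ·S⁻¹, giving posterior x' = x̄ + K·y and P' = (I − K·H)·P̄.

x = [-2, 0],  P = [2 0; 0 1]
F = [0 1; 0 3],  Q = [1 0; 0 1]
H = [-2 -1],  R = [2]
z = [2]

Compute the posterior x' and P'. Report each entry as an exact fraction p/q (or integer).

x' = [-7/16, -1]
P' = [15/32 -1/2; -1/2 2]

x̄ = F·x = [0, 0]
P̄ = F·P·Fᵀ + Q = [2 3; 3 10]
y = z − H·x̄ = [2]
S = H·P̄·Hᵀ + R = [32]
K = P̄·Hᵀ·S⁻¹ = [-7/32; -1/2]
x' = x̄ + K·y = [-7/16, -1]
P' = (I − K·H)·P̄ = [15/32 -1/2; -1/2 2]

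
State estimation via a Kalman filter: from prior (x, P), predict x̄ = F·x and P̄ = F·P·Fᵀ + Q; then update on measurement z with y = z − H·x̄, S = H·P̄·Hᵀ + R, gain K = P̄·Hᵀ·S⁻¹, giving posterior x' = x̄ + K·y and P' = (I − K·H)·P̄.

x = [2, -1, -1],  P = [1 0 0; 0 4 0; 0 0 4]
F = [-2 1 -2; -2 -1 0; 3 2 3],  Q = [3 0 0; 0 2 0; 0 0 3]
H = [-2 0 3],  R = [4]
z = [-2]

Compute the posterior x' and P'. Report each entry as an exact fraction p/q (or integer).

x' = [-192/119, -171/68, -411/238]
P' = [1413/119 -90/17 922/119; -90/17 277/34 -61/17; 922/119 -61/17 654/119]

x̄ = F·x = [-3, -3, 1]
P̄ = F·P·Fᵀ + Q = [27 0 -22; 0 10 -14; -22 -14 64]
y = z − H·x̄ = [-11]
S = H·P̄·Hᵀ + R = [952]
K = P̄·Hᵀ·S⁻¹ = [-15/119; -3/68; 59/238]
x' = x̄ + K·y = [-192/119, -171/68, -411/238]
P' = (I − K·H)·P̄ = [1413/119 -90/17 922/119; -90/17 277/34 -61/17; 922/119 -61/17 654/119]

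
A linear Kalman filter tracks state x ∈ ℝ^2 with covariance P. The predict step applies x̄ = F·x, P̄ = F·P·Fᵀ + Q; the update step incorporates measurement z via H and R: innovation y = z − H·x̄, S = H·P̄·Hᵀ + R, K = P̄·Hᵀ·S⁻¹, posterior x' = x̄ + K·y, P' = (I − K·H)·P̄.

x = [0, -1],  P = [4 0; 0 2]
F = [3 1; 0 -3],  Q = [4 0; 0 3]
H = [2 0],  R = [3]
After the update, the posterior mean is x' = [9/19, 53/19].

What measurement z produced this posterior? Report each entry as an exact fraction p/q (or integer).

z = [1]

x̄ = F·x = [-1, 3]
P̄ = F·P·Fᵀ + Q = [42 -6; -6 21]
S = H·P̄·Hᵀ + R = [171]
K = P̄·Hᵀ·S⁻¹ = [28/57; -4/57]
x' − x̄ = [28/19, -4/19] = K·y
y = (KᵀK)⁻¹·Kᵀ·(x' − x̄) = [3]
z = y + H·x̄ = [3] + [-2] = [1]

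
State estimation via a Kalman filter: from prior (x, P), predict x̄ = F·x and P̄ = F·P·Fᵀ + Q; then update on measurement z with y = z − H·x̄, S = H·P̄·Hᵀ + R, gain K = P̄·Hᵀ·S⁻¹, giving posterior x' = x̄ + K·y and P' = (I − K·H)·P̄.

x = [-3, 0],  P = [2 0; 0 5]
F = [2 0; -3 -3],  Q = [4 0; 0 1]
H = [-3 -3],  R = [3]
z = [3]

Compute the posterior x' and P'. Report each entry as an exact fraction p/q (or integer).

x' = [-6, 789/157]
P' = [12 -12; -12 1936/157]

x̄ = F·x = [-6, 9]
P̄ = F·P·Fᵀ + Q = [12 -12; -12 64]
y = z − H·x̄ = [12]
S = H·P̄·Hᵀ + R = [471]
K = P̄·Hᵀ·S⁻¹ = [0; -52/157]
x' = x̄ + K·y = [-6, 789/157]
P' = (I − K·H)·P̄ = [12 -12; -12 1936/157]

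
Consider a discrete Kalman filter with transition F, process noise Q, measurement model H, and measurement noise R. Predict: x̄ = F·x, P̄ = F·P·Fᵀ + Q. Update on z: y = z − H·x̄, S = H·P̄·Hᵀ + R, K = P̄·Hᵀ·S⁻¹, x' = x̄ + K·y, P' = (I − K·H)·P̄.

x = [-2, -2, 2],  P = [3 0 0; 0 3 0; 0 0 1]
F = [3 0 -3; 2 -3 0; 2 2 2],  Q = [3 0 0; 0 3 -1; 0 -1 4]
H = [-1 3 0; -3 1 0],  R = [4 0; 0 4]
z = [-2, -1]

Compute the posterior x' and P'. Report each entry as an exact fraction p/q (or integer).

x̄ = F·x = [-12, 2, -4]
P̄ = F·P·Fᵀ + Q = [39 18 12; 18 42 -7; 12 -7 32]
y = z − H·x̄ = [-20, -39]
S = H·P̄·Hᵀ + R = [313 63; 63 289]
K = P̄·Hᵀ·S⁻¹ = [2643/21622 -7983/21622; 3996/10811 -1320/10811; -3/38 -5/38]
x' = x̄ + K·y = [-987/21622, -6818/10811, 103/38]
P' = (I − K·H)·P̄ = [6648/10811 3978/10811 3/19; 3978/10811 6654/10811 -1/19; 3/19 -1/19 451/19]

x' = [-987/21622, -6818/10811, 103/38]
P' = [6648/10811 3978/10811 3/19; 3978/10811 6654/10811 -1/19; 3/19 -1/19 451/19]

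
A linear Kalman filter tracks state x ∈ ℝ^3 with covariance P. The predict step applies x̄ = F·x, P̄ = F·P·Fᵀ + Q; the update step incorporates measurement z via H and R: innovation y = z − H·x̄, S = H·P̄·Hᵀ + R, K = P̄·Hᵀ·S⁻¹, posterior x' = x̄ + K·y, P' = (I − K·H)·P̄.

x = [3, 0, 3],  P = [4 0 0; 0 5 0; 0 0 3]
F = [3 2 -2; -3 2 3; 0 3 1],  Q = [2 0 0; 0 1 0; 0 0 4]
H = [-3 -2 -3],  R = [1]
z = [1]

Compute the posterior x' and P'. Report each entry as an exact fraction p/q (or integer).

x' = [1715/1927, -3477/1927, -33/1927]
P' = [89094/1927 -104680/1927 -19236/1927; -104680/1927 128379/1927 19155/1927; -19236/1927 19155/1927 6568/1927]

x̄ = F·x = [3, 0, 3]
P̄ = F·P·Fᵀ + Q = [70 -34 24; -34 84 39; 24 39 52]
y = z − H·x̄ = [19]
S = H·P̄·Hᵀ + R = [1927]
K = P̄·Hᵀ·S⁻¹ = [-214/1927; -183/1927; -306/1927]
x' = x̄ + K·y = [1715/1927, -3477/1927, -33/1927]
P' = (I − K·H)·P̄ = [89094/1927 -104680/1927 -19236/1927; -104680/1927 128379/1927 19155/1927; -19236/1927 19155/1927 6568/1927]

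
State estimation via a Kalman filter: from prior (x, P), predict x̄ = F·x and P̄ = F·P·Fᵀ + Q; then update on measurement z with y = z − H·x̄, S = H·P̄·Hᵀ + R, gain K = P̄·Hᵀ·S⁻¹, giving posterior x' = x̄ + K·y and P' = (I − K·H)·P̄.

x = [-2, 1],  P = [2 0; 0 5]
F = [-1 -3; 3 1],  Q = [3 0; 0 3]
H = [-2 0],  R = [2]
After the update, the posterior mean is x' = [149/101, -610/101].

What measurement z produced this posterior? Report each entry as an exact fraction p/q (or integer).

z = [-3]

x̄ = F·x = [-1, -5]
P̄ = F·P·Fᵀ + Q = [50 -21; -21 26]
S = H·P̄·Hᵀ + R = [202]
K = P̄·Hᵀ·S⁻¹ = [-50/101; 21/101]
x' − x̄ = [250/101, -105/101] = K·y
y = (KᵀK)⁻¹·Kᵀ·(x' − x̄) = [-5]
z = y + H·x̄ = [-5] + [2] = [-3]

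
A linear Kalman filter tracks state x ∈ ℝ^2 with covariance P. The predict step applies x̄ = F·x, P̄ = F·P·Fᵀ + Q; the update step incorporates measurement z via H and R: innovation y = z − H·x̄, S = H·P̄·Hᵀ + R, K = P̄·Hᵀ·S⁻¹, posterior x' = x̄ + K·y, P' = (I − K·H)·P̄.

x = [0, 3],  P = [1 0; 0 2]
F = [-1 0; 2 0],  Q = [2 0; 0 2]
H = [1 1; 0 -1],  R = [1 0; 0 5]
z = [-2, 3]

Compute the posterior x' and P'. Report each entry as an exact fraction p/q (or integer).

x' = [1/5, -2]
P' = [99/50 -8/5; -8/5 2]

x̄ = F·x = [0, 0]
P̄ = F·P·Fᵀ + Q = [3 -2; -2 6]
y = z − H·x̄ = [-2, 3]
S = H·P̄·Hᵀ + R = [6 -4; -4 11]
K = P̄·Hᵀ·S⁻¹ = [19/50 8/25; 2/5 -2/5]
x' = x̄ + K·y = [1/5, -2]
P' = (I − K·H)·P̄ = [99/50 -8/5; -8/5 2]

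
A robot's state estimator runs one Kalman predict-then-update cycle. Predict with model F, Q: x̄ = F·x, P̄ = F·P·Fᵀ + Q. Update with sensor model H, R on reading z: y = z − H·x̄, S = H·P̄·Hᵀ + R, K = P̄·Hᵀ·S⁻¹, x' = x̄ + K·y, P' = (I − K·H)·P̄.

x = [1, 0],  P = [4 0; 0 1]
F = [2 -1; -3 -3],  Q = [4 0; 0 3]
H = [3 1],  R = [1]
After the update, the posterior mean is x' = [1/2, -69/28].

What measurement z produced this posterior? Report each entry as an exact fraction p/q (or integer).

x̄ = F·x = [2, -3]
P̄ = F·P·Fᵀ + Q = [21 -21; -21 48]
S = H·P̄·Hᵀ + R = [112]
K = P̄·Hᵀ·S⁻¹ = [3/8; -15/112]
x' − x̄ = [-3/2, 15/28] = K·y
y = (KᵀK)⁻¹·Kᵀ·(x' − x̄) = [-4]
z = y + H·x̄ = [-4] + [3] = [-1]

z = [-1]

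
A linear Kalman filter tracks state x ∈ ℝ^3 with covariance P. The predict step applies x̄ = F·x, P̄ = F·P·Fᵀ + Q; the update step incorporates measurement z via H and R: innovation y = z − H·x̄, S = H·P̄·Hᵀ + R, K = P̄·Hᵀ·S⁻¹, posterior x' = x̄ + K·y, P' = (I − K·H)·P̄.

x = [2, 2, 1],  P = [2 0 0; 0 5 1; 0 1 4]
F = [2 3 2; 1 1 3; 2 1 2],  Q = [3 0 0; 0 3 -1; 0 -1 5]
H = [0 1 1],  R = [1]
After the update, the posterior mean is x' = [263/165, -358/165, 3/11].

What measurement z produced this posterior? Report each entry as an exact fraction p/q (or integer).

x̄ = F·x = [12, 7, 8]
P̄ = F·P·Fᵀ + Q = [84 54 47; 54 52 37; 47 37 38]
S = H·P̄·Hᵀ + R = [165]
K = P̄·Hᵀ·S⁻¹ = [101/165; 89/165; 5/11]
x' − x̄ = [-1717/165, -1513/165, -85/11] = K·y
y = (KᵀK)⁻¹·Kᵀ·(x' − x̄) = [-17]
z = y + H·x̄ = [-17] + [15] = [-2]

z = [-2]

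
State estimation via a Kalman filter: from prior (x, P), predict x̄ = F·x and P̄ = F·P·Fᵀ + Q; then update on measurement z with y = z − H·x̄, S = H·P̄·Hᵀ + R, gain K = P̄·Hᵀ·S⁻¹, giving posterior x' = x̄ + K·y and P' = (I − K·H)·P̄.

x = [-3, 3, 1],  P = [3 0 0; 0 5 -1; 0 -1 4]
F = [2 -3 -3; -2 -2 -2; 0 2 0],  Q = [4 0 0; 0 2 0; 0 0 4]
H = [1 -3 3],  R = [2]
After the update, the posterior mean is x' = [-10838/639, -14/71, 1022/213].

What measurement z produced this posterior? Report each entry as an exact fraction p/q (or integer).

x̄ = F·x = [-18, -2, 6]
P̄ = F·P·Fᵀ + Q = [79 30 -24; 30 42 -16; -24 -16 24]
S = H·P̄·Hᵀ + R = [639]
K = P̄·Hᵀ·S⁻¹ = [-83/639; -16/71; 32/213]
x' − x̄ = [664/639, 128/71, -256/213] = K·y
y = (KᵀK)⁻¹·Kᵀ·(x' − x̄) = [-8]
z = y + H·x̄ = [-8] + [6] = [-2]

z = [-2]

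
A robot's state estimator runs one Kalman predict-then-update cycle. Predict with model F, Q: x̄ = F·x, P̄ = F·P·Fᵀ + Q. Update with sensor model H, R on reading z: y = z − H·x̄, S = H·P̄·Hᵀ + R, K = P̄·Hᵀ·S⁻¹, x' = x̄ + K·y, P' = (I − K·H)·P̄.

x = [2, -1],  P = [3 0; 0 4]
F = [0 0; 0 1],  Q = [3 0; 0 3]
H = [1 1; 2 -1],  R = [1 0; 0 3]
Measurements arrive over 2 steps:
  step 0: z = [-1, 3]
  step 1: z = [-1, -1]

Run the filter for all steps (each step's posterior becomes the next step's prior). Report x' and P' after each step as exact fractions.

step 0: x' = [138/241, -381/241], P' = [93/241 -21/241; -21/241 168/241]
step 1: x' = [-1234/2227, -1263/2227], P' = [4287/11135 -891/11135; -891/11135 7128/11135]

step 0: x̄ = F·x = [0, -1]
step 0: P̄ = F·P·Fᵀ + Q = [3 0; 0 7]
step 0: y = z − H·x̄ = [0, 2]
step 0: S = H·P̄·Hᵀ + R = [11 -1; -1 22]
step 0: K = P̄·Hᵀ·S⁻¹ = [72/241 69/241; 147/241 -70/241]
step 0: x' = x̄ + K·y = [138/241, -381/241]
step 0: P' = (I − K·H)·P̄ = [93/241 -21/241; -21/241 168/241]
step 1: x̄ = F·x = [0, -381/241]
step 1: P̄ = F·P·Fᵀ + Q = [3 0; 0 891/241]
step 1: y = z − H·x̄ = [140/241, -622/241]
step 1: S = H·P̄·Hᵀ + R = [1855/241 555/241; 555/241 4506/241]
step 1: K = P̄·Hᵀ·S⁻¹ = [3396/11135 631/2227; 6237/11135 -594/2227]
step 1: x' = x̄ + K·y = [-1234/2227, -1263/2227]
step 1: P' = (I − K·H)·P̄ = [4287/11135 -891/11135; -891/11135 7128/11135]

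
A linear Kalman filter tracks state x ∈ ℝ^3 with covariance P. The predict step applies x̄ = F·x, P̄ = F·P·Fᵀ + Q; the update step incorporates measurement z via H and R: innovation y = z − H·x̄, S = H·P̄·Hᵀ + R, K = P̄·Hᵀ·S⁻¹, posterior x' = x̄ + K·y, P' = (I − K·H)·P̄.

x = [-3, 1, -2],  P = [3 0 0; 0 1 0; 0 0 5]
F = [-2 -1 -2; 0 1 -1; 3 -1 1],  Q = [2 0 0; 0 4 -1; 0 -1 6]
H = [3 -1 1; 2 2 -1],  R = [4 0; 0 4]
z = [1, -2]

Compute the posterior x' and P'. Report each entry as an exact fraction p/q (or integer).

x̄ = F·x = [9, 3, -12]
P̄ = F·P·Fᵀ + Q = [35 9 -27; 9 10 -7; -27 -7 39]
y = z − H·x̄ = [-11, -38]
S = H·P̄·Hᵀ + R = [166 193; 193 431]
K = P̄·Hᵀ·S⁻¹ = [7544/34297 5773/34297; -4375/34297 5540/34297; 5566/34297 -11007/34297]
x' = x̄ + K·y = [6315/34297, -59504/34297, -54524/34297]
P' = (I − K·H)·P̄ = [15964/34297 -26552/34297 -44268/34297; -26552/34297 137420/34297 199576/34297; -44268/34297 199576/34297 354644/34297]

x' = [6315/34297, -59504/34297, -54524/34297]
P' = [15964/34297 -26552/34297 -44268/34297; -26552/34297 137420/34297 199576/34297; -44268/34297 199576/34297 354644/34297]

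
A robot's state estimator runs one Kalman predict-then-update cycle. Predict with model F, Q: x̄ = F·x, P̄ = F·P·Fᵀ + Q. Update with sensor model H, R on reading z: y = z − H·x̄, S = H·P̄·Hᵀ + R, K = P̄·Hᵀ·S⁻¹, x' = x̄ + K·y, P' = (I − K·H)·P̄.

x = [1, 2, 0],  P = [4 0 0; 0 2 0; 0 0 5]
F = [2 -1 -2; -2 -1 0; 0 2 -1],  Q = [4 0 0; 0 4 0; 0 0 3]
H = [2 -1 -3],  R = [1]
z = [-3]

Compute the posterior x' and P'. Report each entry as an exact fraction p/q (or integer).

x̄ = F·x = [0, -4, 4]
P̄ = F·P·Fᵀ + Q = [42 -14 6; -14 22 -4; 6 -4 16]
y = z − H·x̄ = [5]
S = H·P̄·Hᵀ + R = [295]
K = P̄·Hᵀ·S⁻¹ = [16/59; -38/295; -32/295]
x' = x̄ + K·y = [80/59, -274/59, 204/59]
P' = (I − K·H)·P̄ = [1198/59 -218/59 866/59; -218/59 5046/295 -2396/295; 866/59 -2396/295 3696/295]

x' = [80/59, -274/59, 204/59]
P' = [1198/59 -218/59 866/59; -218/59 5046/295 -2396/295; 866/59 -2396/295 3696/295]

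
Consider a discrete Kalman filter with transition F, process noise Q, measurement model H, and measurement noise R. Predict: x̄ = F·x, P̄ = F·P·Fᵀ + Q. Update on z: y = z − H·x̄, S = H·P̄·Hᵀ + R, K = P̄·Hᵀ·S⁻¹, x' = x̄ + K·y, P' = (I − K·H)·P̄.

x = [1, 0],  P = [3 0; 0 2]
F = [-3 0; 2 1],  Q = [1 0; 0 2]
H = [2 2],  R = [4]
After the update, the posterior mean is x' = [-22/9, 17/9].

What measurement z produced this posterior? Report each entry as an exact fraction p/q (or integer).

z = [-1]

x̄ = F·x = [-3, 2]
P̄ = F·P·Fᵀ + Q = [28 -18; -18 16]
S = H·P̄·Hᵀ + R = [36]
K = P̄·Hᵀ·S⁻¹ = [5/9; -1/9]
x' − x̄ = [5/9, -1/9] = K·y
y = (KᵀK)⁻¹·Kᵀ·(x' − x̄) = [1]
z = y + H·x̄ = [1] + [-2] = [-1]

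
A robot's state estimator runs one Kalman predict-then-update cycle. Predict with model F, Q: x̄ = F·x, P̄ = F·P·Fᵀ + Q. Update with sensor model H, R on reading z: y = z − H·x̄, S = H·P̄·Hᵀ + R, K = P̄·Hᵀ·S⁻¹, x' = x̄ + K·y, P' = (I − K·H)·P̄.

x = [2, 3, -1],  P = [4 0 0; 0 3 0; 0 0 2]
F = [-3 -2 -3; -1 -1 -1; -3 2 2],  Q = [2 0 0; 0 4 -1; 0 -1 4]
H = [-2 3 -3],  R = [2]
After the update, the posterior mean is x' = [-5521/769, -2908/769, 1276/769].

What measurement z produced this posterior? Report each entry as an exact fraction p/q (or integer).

x̄ = F·x = [-9, -4, -2]
P̄ = F·P·Fᵀ + Q = [68 24 12; 24 13 1; 12 1 60]
S = H·P̄·Hᵀ + R = [769]
K = P̄·Hᵀ·S⁻¹ = [-100/769; -12/769; -201/769]
x' − x̄ = [1400/769, 168/769, 2814/769] = K·y
y = (KᵀK)⁻¹·Kᵀ·(x' − x̄) = [-14]
z = y + H·x̄ = [-14] + [12] = [-2]

z = [-2]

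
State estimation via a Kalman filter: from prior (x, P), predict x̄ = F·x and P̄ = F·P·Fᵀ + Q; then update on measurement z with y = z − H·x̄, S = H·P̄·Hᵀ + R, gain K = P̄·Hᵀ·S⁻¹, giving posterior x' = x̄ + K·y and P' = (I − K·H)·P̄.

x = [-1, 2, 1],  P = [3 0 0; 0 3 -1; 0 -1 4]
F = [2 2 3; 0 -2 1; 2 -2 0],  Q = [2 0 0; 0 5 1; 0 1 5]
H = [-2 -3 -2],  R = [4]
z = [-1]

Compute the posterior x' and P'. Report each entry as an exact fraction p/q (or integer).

x̄ = F·x = [5, -3, -6]
P̄ = F·P·Fᵀ + Q = [50 4 6; 4 25 15; 6 15 29]
y = z − H·x̄ = [-12]
S = H·P̄·Hᵀ + R = [821]
K = P̄·Hᵀ·S⁻¹ = [-124/821; -113/821; -115/821]
x' = x̄ + K·y = [5593/821, -1107/821, -3546/821]
P' = (I − K·H)·P̄ = [25674/821 -10728/821 -9334/821; -10728/821 7756/821 -680/821; -9334/821 -680/821 10584/821]

x' = [5593/821, -1107/821, -3546/821]
P' = [25674/821 -10728/821 -9334/821; -10728/821 7756/821 -680/821; -9334/821 -680/821 10584/821]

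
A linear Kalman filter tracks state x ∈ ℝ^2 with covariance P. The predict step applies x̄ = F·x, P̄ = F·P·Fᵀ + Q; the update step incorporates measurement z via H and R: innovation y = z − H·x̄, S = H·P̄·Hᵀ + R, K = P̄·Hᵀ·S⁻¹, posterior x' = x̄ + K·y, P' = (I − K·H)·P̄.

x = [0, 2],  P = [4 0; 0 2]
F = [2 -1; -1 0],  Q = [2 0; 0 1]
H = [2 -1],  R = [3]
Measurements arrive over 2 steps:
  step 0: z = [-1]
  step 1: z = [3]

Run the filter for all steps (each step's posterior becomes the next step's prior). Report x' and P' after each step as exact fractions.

step 0: x̄ = F·x = [-2, 0]
step 0: P̄ = F·P·Fᵀ + Q = [20 -8; -8 5]
step 0: y = z − H·x̄ = [3]
step 0: S = H·P̄·Hᵀ + R = [120]
step 0: K = P̄·Hᵀ·S⁻¹ = [2/5; -7/40]
step 0: x' = x̄ + K·y = [-4/5, -21/40]
step 0: P' = (I − K·H)·P̄ = [4/5 2/5; 2/5 53/40]
step 1: x̄ = F·x = [-43/40, 4/5]
step 1: P̄ = F·P·Fᵀ + Q = [197/40 -6/5; -6/5 9/5]
step 1: y = z − H·x̄ = [119/20]
step 1: S = H·P̄·Hᵀ + R = [293/10]
step 1: K = P̄·Hᵀ·S⁻¹ = [221/586; -42/293]
step 1: x' = x̄ + K·y = [685/586, -31/586]
step 1: P' = (I − K·H)·P̄ = [222/293 225/586; 225/586 351/293]

step 0: x' = [-4/5, -21/40], P' = [4/5 2/5; 2/5 53/40]
step 1: x' = [685/586, -31/586], P' = [222/293 225/586; 225/586 351/293]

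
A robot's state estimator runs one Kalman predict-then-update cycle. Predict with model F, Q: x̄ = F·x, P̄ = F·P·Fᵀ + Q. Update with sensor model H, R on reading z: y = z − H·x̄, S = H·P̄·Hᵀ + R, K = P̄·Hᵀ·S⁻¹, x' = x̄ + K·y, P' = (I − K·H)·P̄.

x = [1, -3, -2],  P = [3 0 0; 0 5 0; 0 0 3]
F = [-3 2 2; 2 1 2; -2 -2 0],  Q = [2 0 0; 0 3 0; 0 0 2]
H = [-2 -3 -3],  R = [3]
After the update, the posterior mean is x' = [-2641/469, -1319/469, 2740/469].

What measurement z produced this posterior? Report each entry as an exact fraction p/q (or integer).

z = [2]

x̄ = F·x = [-13, -5, 4]
P̄ = F·P·Fᵀ + Q = [61 4 -2; 4 32 -22; -2 -22 34]
S = H·P̄·Hᵀ + R = [469]
K = P̄·Hᵀ·S⁻¹ = [-128/469; -38/469; -32/469]
x' − x̄ = [3456/469, 1026/469, 864/469] = K·y
y = (KᵀK)⁻¹·Kᵀ·(x' − x̄) = [-27]
z = y + H·x̄ = [-27] + [29] = [2]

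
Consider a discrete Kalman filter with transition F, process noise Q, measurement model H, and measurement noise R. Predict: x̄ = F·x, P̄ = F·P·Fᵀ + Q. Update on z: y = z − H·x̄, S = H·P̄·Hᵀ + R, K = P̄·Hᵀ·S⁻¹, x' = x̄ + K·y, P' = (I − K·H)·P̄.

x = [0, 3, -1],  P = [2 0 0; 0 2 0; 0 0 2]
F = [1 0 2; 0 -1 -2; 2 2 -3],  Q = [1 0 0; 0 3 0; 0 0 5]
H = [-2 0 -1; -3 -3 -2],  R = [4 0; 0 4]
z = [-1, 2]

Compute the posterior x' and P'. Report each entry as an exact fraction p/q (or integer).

x̄ = F·x = [-2, -1, 9]
P̄ = F·P·Fᵀ + Q = [11 -8 -8; -8 13 8; -8 8 39]
y = z − H·x̄ = [4, 11]
S = H·P̄·Hᵀ + R = [55 64; 64 232]
K = P̄·Hᵀ·S⁻¹ = [-154/361 427/2888; 160/361 -739/2888; -43/1083 -1409/4332]
x' = x̄ + K·y = [-6007/2888, -5897/2888, 22801/4332]
P' = (I − K·H)·P̄ = [11531/2888 -11/2888 -9067/1444; -11/2888 4395/2888 -2549/1444; -9067/1444 -2549/1444 27545/2166]

x' = [-6007/2888, -5897/2888, 22801/4332]
P' = [11531/2888 -11/2888 -9067/1444; -11/2888 4395/2888 -2549/1444; -9067/1444 -2549/1444 27545/2166]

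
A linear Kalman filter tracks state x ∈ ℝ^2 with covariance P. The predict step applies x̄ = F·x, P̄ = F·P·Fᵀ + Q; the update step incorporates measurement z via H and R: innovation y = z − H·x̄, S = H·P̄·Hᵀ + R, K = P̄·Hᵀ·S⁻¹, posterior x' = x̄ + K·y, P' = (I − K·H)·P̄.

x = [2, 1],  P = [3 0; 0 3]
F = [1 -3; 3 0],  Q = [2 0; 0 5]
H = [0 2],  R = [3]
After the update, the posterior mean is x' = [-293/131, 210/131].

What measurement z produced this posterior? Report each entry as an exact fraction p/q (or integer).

x̄ = F·x = [-1, 6]
P̄ = F·P·Fᵀ + Q = [32 9; 9 32]
S = H·P̄·Hᵀ + R = [131]
K = P̄·Hᵀ·S⁻¹ = [18/131; 64/131]
x' − x̄ = [-162/131, -576/131] = K·y
y = (KᵀK)⁻¹·Kᵀ·(x' − x̄) = [-9]
z = y + H·x̄ = [-9] + [12] = [3]

z = [3]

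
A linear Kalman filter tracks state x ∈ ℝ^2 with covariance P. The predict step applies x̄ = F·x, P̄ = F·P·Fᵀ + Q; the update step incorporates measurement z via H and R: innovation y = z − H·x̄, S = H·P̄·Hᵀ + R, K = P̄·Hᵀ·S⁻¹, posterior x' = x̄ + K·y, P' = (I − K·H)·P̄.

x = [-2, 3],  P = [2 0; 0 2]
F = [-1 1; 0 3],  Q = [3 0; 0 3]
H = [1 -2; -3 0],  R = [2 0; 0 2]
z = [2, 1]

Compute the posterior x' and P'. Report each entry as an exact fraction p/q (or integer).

x' = [-139/710, -657/710]
P' = [229/1065 39/355; 39/355 192/355]

x̄ = F·x = [5, 9]
P̄ = F·P·Fᵀ + Q = [7 6; 6 21]
y = z − H·x̄ = [15, 16]
S = H·P̄·Hᵀ + R = [69 15; 15 65]
K = P̄·Hᵀ·S⁻¹ = [-1/426 -229/710; -69/142 -117/710]
x' = x̄ + K·y = [-139/710, -657/710]
P' = (I − K·H)·P̄ = [229/1065 39/355; 39/355 192/355]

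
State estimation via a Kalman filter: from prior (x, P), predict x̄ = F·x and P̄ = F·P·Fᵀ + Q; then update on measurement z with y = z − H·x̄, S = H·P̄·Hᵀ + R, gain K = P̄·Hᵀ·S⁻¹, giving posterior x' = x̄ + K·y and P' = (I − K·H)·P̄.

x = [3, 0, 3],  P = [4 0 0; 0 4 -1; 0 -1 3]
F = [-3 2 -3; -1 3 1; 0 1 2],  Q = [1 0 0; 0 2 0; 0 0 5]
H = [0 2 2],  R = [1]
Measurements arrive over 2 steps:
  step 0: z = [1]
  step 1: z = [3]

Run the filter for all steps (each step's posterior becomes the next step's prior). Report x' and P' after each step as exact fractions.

step 0: x' = [-6140/313, -1100/313, 1262/313], P' = [26680/313 6042/313 -6019/313; 6042/313 2207/313 -2157/313; -6019/313 -2157/313 2185/313]
step 1: x' = [421612/79745, 134858/79745, -10184/79745], P' = [5953352/79745 1359548/79745 -1317049/79745; 1359548/79745 572102/79745 -558016/79745; -1317049/79745 -558016/79745 563788/79745]

step 0: x̄ = F·x = [-18, 0, 6]
step 0: P̄ = F·P·Fᵀ + Q = [92 34 -11; 34 39 11; -11 11 17]
step 0: y = z − H·x̄ = [-11]
step 0: S = H·P̄·Hᵀ + R = [313]
step 0: K = P̄·Hᵀ·S⁻¹ = [46/313; 100/313; 56/313]
step 0: x' = x̄ + K·y = [-6140/313, -1100/313, 1262/313]
step 0: P' = (I − K·H)·P̄ = [26680/313 6042/313 -6019/313; 6042/313 2207/313 -2157/313; -6019/313 -2157/313 2185/313]
step 1: x̄ = F·x = [12434/313, 4102/313, 1424/313]
step 1: P̄ = F·P·Fᵀ + Q = [113964/313 35364/313 7135/313; 35364/313 12198/313 1888/313; 7135/313 1888/313 3884/313]
step 1: y = z − H·x̄ = [-10113/313]
step 1: S = H·P̄·Hᵀ + R = [79745/313]
step 1: K = P̄·Hᵀ·S⁻¹ = [84998/79745; 28172/79745; 11544/79745]
step 1: x' = x̄ + K·y = [421612/79745, 134858/79745, -10184/79745]
step 1: P' = (I − K·H)·P̄ = [5953352/79745 1359548/79745 -1317049/79745; 1359548/79745 572102/79745 -558016/79745; -1317049/79745 -558016/79745 563788/79745]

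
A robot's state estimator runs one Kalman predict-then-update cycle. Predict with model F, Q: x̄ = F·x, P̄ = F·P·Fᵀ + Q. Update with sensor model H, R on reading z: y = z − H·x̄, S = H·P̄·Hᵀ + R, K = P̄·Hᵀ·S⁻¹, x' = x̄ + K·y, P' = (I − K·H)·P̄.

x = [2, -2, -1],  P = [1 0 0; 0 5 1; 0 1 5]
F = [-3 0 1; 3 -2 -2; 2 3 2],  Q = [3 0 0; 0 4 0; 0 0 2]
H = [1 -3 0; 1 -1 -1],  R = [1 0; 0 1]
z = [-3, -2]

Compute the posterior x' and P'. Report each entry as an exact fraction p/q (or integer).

x' = [-25728/43601, 35620/43601, 30263/43601]
P' = [120844/43601 39283/43601 69278/43601; 39283/43601 17597/43601 17630/43601; 69278/43601 17630/43601 86329/43601]

x̄ = F·x = [-7, 12, -4]
P̄ = F·P·Fᵀ + Q = [17 -21 7; -21 61 -54; 7 -54 83]
y = z − H·x̄ = [40, 13]
S = H·P̄·Hᵀ + R = [693 115; 115 82]
K = P̄·Hᵀ·S⁻¹ = [2995/43601 12283/43601; -13508/43601 4056/43601; 16388/43601 -34681/43601]
x' = x̄ + K·y = [-25728/43601, 35620/43601, 30263/43601]
P' = (I − K·H)·P̄ = [120844/43601 39283/43601 69278/43601; 39283/43601 17597/43601 17630/43601; 69278/43601 17630/43601 86329/43601]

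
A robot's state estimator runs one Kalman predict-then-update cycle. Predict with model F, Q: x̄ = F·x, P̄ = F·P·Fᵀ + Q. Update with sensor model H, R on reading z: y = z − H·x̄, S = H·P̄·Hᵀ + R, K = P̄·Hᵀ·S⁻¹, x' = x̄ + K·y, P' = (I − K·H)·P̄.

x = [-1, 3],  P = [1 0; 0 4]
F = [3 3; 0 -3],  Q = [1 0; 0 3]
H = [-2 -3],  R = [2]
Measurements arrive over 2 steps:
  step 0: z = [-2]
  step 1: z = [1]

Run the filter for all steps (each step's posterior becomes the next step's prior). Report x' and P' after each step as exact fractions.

step 0: x' = [358/105, -12/7], P' = [4574/105 -204/7; -204/7 138/7]
step 1: x' = [180850/98973, -16993/10997], P' = [344521/98973 -24622/10997; -24622/10997 18258/10997]

step 0: x̄ = F·x = [6, -9]
step 0: P̄ = F·P·Fᵀ + Q = [46 -36; -36 39]
step 0: y = z − H·x̄ = [-17]
step 0: S = H·P̄·Hᵀ + R = [105]
step 0: K = P̄·Hᵀ·S⁻¹ = [16/105; -3/7]
step 0: x' = x̄ + K·y = [358/105, -12/7]
step 0: P' = (I − K·H)·P̄ = [4574/105 -204/7; -204/7 138/7]
step 1: x̄ = F·x = [178/35, 36/7]
step 1: P̄ = F·P·Fᵀ + Q = [1607/35 594/7; 594/7 1263/7]
step 1: y = z − H·x̄ = [133/5]
step 1: S = H·P̄·Hᵀ + R = [14139/5]
step 1: K = P̄·Hᵀ·S⁻¹ = [-1732/14139; -395/1571]
step 1: x' = x̄ + K·y = [180850/98973, -16993/10997]
step 1: P' = (I − K·H)·P̄ = [344521/98973 -24622/10997; -24622/10997 18258/10997]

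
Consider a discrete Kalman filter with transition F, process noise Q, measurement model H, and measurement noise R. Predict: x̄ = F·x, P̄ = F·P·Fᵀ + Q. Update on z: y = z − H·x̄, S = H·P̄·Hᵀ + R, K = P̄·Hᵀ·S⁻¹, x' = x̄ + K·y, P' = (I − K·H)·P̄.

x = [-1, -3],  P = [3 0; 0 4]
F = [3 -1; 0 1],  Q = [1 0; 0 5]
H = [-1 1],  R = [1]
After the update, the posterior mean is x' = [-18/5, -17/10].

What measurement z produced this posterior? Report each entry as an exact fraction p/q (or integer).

z = [2]

x̄ = F·x = [0, -3]
P̄ = F·P·Fᵀ + Q = [32 -4; -4 9]
S = H·P̄·Hᵀ + R = [50]
K = P̄·Hᵀ·S⁻¹ = [-18/25; 13/50]
x' − x̄ = [-18/5, 13/10] = K·y
y = (KᵀK)⁻¹·Kᵀ·(x' − x̄) = [5]
z = y + H·x̄ = [5] + [-3] = [2]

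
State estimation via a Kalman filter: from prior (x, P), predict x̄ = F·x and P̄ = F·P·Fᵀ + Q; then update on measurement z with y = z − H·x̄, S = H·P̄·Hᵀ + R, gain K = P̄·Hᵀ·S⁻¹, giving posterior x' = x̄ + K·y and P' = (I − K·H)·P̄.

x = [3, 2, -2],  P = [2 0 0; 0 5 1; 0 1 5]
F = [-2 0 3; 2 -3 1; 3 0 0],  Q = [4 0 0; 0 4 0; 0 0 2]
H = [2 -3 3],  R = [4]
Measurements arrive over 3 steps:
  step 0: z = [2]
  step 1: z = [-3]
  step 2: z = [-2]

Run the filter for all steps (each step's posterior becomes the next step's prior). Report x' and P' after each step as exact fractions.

step 0: x' = [-1887/145, -52/145, 9], P' = [6501/145 2566/145 -12; 2566/145 3496/145 12; -12 12 20]
step 1: x' = [18144285/384719, -3938823/384719, -16412040/384719], P' = [172999936/384719 -43469328/384719 -158727000/384719; -43469328/384719 12794028/384719 41699916/384719; -158727000/384719 41699916/384719 147564568/384719]
step 2: x' = [-63244312194/3276235945, 1986959845/655247189, 9969095295/655247189], P' = [762356272692/3276235945 -35122182940/655247189 -136101146316/655247189; -35122182940/655247189 11206256840/655247189 34359731808/655247189; -136101146316/655247189 34359731808/655247189 124677975172/655247189]

step 0: x̄ = F·x = [-12, -2, 9]
step 0: P̄ = F·P·Fᵀ + Q = [57 -2 -12; -2 56 12; -12 12 20]
step 0: y = z − H·x̄ = [-7]
step 0: S = H·P̄·Hᵀ + R = [580]
step 0: K = P̄·Hᵀ·S⁻¹ = [21/145; -34/145; 0]
step 0: x' = x̄ + K·y = [-1887/145, -52/145, 9]
step 0: P' = (I − K·H)·P̄ = [6501/145 2566/145 -12; 2566/145 3496/145 12; -12 12 20]
step 1: x̄ = F·x = [7689/145, -2313/145, -5661/145]
step 1: P̄ = F·P·Fᵀ + Q = [73564/145 -24528/145 -54666/145; -24528/145 12756/145 10692/145; -54666/145 10692/145 58799/145]
step 1: y = z − H·x̄ = [-5769/145]
step 1: S = H·P̄·Hᵀ + R = [384719/145]
step 1: K = P̄·Hᵀ·S⁻¹ = [56714/384719; -55248/384719; 34989/384719]
step 1: x' = x̄ + K·y = [18144285/384719, -3938823/384719, -16412040/384719]
step 1: P' = (I − K·H)·P̄ = [172999936/384719 -43469328/384719 -158727000/384719; -43469328/384719 12794028/384719 41699916/384719; -158727000/384719 41699916/384719 147564568/384719]
step 2: x̄ = F·x = [-85524690/384719, 31692999/384719, 54432855/384719]
step 2: P̄ = F·P·Fᵀ + Q = [3926343732/384719 -1520329252/384719 -2466542616/384719; -1520329252/384719 592773880/384719 953042568/384719; -2466542616/384719 953042568/384719 1557768862/384719]
step 2: y = z − H·x̄ = [102060374/384719]
step 2: S = H·P̄·Hᵀ + R = [6552471890/384719]
step 2: K = P̄·Hᵀ·S⁻¹ = [2507023686/3276235945; -195985244/655247189; -311890635/655247189]
step 2: x' = x̄ + K·y = [-63244312194/3276235945, 1986959845/655247189, 9969095295/655247189]
step 2: P' = (I − K·H)·P̄ = [762356272692/3276235945 -35122182940/655247189 -136101146316/655247189; -35122182940/655247189 11206256840/655247189 34359731808/655247189; -136101146316/655247189 34359731808/655247189 124677975172/655247189]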